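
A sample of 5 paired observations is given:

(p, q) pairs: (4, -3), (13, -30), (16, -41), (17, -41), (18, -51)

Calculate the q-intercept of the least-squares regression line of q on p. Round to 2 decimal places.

n = 5, Σx = 68, Σy = -166, Σxy = -2673, Σx² = 1054
Sxx = Σx² − (Σx)²/n = 1054 − 924.8 = 129.2
Sxy = Σxy − (Σx)(Σy)/n = -2673 − (-2257.6) = -415.4
b = Sxy/Sxx = -415.4/129.2 = -3.215170
a = ȳ − b·x̄ = -33.2 − (-3.215170)·13.6 = 10.526316

10.53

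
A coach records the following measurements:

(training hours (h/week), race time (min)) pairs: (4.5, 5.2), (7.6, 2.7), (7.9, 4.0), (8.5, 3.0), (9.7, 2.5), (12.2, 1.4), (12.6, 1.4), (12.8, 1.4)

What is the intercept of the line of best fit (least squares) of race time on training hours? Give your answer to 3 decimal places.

n = 8, Σx = 75.8, Σy = 21.6, Σxy = 177.91, Σx² = 778.2
Sxx = Σx² − (Σx)²/n = 778.2 − 718.205 = 59.995
Sxy = Σxy − (Σx)(Σy)/n = 177.91 − 204.66 = -26.75
b = Sxy/Sxx = -26.75/59.995 = -0.445870
a = ȳ − b·x̄ = 2.7 − (-0.445870)·9.475 = 6.924623

6.925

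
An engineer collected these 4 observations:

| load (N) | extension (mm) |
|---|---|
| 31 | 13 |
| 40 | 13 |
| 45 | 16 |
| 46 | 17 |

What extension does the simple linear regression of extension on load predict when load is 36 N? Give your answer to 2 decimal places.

13.62

n = 4, Σx = 162, Σy = 59, Σxy = 2425, Σx² = 6702
Sxx = Σx² − (Σx)²/n = 6702 − 6561 = 141
Sxy = Σxy − (Σx)(Σy)/n = 2425 − 2389.5 = 35.5
b = Sxy/Sxx = 35.5/141 = 0.251773
a = ȳ − b·x̄ = 14.75 − 0.251773·40.5 = 4.553191
ŷ(36) = a + b·36 = 4.553191 + 0.251773·36 = 13.617021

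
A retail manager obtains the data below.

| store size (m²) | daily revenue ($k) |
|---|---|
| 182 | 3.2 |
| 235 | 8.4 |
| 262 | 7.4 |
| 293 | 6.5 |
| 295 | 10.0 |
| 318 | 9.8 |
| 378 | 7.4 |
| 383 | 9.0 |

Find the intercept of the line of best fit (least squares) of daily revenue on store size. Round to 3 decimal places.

n = 8, Σx = 2346, Σy = 61.7, Σxy = 18710.3, Σx² = 720564
Sxx = Σx² − (Σx)²/n = 720564 − 687964.5 = 32599.5
Sxy = Σxy − (Σx)(Σy)/n = 18710.3 − 18093.525 = 616.775
b = Sxy/Sxx = 616.775/32599.5 = 0.018920
a = ȳ − b·x̄ = 7.7125 − 0.018920·293.25 = 2.164278

2.164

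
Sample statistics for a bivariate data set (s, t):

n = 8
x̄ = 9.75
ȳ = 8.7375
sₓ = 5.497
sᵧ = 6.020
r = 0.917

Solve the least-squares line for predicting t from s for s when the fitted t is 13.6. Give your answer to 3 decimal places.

b = r · sᵧ/sₓ = 0.917 · 6.02/5.497 = 1.004246
a = ȳ − b·x̄ = 8.7375 − 1.004246·9.75 = -1.053898
Set a + b·x = 13.6: x = (13.6 − (-1.053898)) / 1.004246 = 14.591941

14.592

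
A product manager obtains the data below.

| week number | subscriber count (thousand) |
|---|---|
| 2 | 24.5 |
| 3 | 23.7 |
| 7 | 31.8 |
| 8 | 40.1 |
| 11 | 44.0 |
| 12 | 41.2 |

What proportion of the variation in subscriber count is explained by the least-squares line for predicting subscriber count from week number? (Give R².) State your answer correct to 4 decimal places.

n = 6, Σx = 43, Σy = 205.3, Σxy = 1641.9, Σx² = 391, Σy² = 7414.63
Sxx = Σx² − (Σx)²/n = 391 − 308.166667 = 82.833333
Sxy = Σxy − (Σx)(Σy)/n = 1641.9 − 1471.316667 = 170.583333
Syy = Σy² − (Σy)²/n = 7414.63 − 7024.681667 = 389.948333
R² = Sxy²/(Sxx·Syy) = (170.583333)²/(82.833333·389.948333) = 0.900868

0.9009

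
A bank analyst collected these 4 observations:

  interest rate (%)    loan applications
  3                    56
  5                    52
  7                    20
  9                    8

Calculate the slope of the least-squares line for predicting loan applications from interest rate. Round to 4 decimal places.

n = 4, Σx = 24, Σy = 136, Σxy = 640, Σx² = 164
Sxx = Σx² − (Σx)²/n = 164 − 144 = 20
Sxy = Σxy − (Σx)(Σy)/n = 640 − 816 = -176
b = Sxy/Sxx = -176/20 = -8.8

-8.8000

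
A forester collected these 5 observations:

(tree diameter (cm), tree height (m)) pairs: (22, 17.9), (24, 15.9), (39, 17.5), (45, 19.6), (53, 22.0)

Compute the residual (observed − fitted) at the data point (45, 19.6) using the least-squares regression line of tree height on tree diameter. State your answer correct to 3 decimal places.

n = 5, Σx = 183, Σy = 92.9, Σxy = 3505.9, Σx² = 7415
Sxx = Σx² − (Σx)²/n = 7415 − 6697.8 = 717.2
Sxy = Σxy − (Σx)(Σy)/n = 3505.9 − 3400.14 = 105.76
b = Sxy/Sxx = 105.76/717.2 = 0.147462
a = ȳ − b·x̄ = 18.58 − 0.147462·36.6 = 13.182878
ŷ(45) = 13.182878 + 0.147462·45 = 19.818684
residual = y − ŷ = 19.6 − 19.818684 = -0.218684

-0.219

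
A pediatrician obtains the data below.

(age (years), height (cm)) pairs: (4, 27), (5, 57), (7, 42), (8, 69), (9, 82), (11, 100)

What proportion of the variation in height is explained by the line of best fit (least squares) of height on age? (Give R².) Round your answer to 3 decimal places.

0.827

n = 6, Σx = 44, Σy = 377, Σxy = 3077, Σx² = 356, Σy² = 27227
Sxx = Σx² − (Σx)²/n = 356 − 322.666667 = 33.333333
Sxy = Σxy − (Σx)(Σy)/n = 3077 − 2764.666667 = 312.333333
Syy = Σy² − (Σy)²/n = 27227 − 23688.166667 = 3538.833333
R² = Sxy²/(Sxx·Syy) = (312.333333)²/(33.333333·3538.833333) = 0.826985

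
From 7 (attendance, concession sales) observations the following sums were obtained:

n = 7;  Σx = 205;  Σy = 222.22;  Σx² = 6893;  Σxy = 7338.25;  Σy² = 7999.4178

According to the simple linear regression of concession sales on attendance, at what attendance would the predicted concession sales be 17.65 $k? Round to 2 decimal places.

14.19

Sxx = Σx² − (Σx)²/n = 6893 − 6003.571429 = 889.428571
Sxy = Σxy − (Σx)(Σy)/n = 7338.25 − 6507.871429 = 830.378571
b = Sxy/Sxx = 830.378571/889.428571 = 0.933609
a = ȳ − b·x̄ = 31.745714 − 0.933609·29.285714 = 4.404306
Set a + b·x = 17.65: x = (17.65 − 4.404306) / 0.933609 = 14.187624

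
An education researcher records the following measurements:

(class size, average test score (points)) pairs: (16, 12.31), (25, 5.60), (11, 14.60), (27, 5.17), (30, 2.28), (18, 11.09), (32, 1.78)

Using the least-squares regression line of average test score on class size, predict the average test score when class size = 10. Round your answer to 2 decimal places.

n = 7, Σx = 159, Σy = 52.83, Σxy = 962.13, Σx² = 3979
Sxx = Σx² − (Σx)²/n = 3979 − 3611.571429 = 367.428571
Sxy = Σxy − (Σx)(Σy)/n = 962.13 − 1199.995714 = -237.865714
b = Sxy/Sxx = -237.865714/367.428571 = -0.647379
a = ȳ − b·x̄ = 7.547143 − (-0.647379)·22.714286 = 22.251905
ŷ(10) = a + b·10 = 22.251905 + (-0.647379)·10 = 15.778110

15.78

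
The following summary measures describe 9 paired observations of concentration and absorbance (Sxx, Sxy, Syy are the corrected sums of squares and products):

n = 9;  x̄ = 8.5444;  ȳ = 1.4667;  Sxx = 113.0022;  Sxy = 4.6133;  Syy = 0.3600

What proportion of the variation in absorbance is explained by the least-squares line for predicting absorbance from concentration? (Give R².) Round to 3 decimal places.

R² = Sxy²/(Sxx·Syy) = (4.6133)²/(113.0022·0.36) = 0.523159

0.523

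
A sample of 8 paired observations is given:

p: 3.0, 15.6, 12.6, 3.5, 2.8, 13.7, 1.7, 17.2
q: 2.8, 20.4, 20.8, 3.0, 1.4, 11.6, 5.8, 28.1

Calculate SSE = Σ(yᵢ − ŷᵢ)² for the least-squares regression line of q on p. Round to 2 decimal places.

106.85

n = 8, Σx = 70.1, Σy = 93.9, Σxy = 1255.24, Σx² = 917.63, Σy² = 1825.41
Sxx = Σx² − (Σx)²/n = 917.63 − 614.25125 = 303.37875
Sxy = Σxy − (Σx)(Σy)/n = 1255.24 − 822.79875 = 432.44125
Syy = Σy² − (Σy)²/n = 1825.41 − 1102.15125 = 723.25875
b = Sxy/Sxx = 432.44125/303.37875 = 1.425417
SSE = Syy − b·Sxy = 723.25875 − 1.425417·432.44125 = 106.849609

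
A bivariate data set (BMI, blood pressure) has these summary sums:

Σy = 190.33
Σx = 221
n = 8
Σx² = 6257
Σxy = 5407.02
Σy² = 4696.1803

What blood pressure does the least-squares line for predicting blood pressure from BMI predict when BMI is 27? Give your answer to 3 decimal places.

Sxx = Σx² − (Σx)²/n = 6257 − 6105.125 = 151.875
Sxy = Σxy − (Σx)(Σy)/n = 5407.02 − 5257.86625 = 149.15375
b = Sxy/Sxx = 149.15375/151.875 = 0.982082
a = ȳ − b·x̄ = 23.79125 − 0.982082·27.625 = -3.338774
ŷ(27) = a + b·27 = -3.338774 + 0.982082·27 = 23.177449

23.177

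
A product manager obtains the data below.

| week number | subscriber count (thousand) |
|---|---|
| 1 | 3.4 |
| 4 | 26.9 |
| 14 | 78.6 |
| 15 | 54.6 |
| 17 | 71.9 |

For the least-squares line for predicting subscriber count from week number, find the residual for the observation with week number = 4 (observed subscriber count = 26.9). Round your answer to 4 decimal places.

5.3521

n = 5, Σx = 51, Σy = 235.4, Σxy = 3252.7, Σx² = 727
Sxx = Σx² − (Σx)²/n = 727 − 520.2 = 206.8
Sxy = Σxy − (Σx)(Σy)/n = 3252.7 − 2401.08 = 851.62
b = Sxy/Sxx = 851.62/206.8 = 4.118085
a = ȳ − b·x̄ = 47.08 − 4.118085·10.2 = 5.075532
ŷ(4) = 5.075532 + 4.118085·4 = 21.547872
residual = y − ŷ = 26.9 − 21.547872 = 5.352128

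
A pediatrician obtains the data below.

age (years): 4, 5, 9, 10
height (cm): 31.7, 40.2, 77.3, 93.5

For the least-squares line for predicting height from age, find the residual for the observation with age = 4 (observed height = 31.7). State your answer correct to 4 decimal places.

n = 4, Σx = 28, Σy = 242.7, Σxy = 1958.5, Σx² = 222
Sxx = Σx² − (Σx)²/n = 222 − 196 = 26
Sxy = Σxy − (Σx)(Σy)/n = 1958.5 − 1698.9 = 259.6
b = Sxy/Sxx = 259.6/26 = 9.984615
a = ȳ − b·x̄ = 60.675 − 9.984615·7 = -9.217308
ŷ(4) = -9.217308 + 9.984615·4 = 30.721154
residual = y − ŷ = 31.7 − 30.721154 = 0.978846

0.9788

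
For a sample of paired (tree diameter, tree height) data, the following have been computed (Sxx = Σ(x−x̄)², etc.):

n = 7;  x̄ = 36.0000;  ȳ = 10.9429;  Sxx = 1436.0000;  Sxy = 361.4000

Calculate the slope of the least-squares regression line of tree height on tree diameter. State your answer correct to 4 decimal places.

b = Sxy/Sxx = 361.4/1436 = 0.251671

0.2517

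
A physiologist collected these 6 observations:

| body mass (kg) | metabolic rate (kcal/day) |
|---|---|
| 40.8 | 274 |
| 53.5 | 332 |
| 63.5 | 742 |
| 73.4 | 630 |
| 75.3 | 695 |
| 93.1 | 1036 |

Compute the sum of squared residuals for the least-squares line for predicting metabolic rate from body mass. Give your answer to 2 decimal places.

n = 6, Σx = 399.6, Σy = 3709, Σxy = 271085.3, Σx² = 28284.4, Σy² = 2689085
Sxx = Σx² − (Σx)²/n = 28284.4 − 26613.36 = 1671.04
Sxy = Σxy − (Σx)(Σy)/n = 271085.3 − 247019.4 = 24065.9
Syy = Σy² − (Σy)²/n = 2689085 − 2292780.166667 = 396304.833333
b = Sxy/Sxx = 24065.9/1671.04 = 14.401750
SSE = Syy − b·Sxy = 396304.833333 − 14.401750·24065.9 = 49713.762617

49713.76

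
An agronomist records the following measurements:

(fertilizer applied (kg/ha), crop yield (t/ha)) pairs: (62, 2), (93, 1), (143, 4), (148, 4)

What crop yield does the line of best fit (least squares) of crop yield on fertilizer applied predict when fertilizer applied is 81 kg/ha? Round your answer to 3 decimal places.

1.829

n = 4, Σx = 446, Σy = 11, Σxy = 1381, Σx² = 54846
Sxx = Σx² − (Σx)²/n = 54846 − 49729 = 5117
Sxy = Σxy − (Σx)(Σy)/n = 1381 − 1226.5 = 154.5
b = Sxy/Sxx = 154.5/5117 = 0.030193
a = ȳ − b·x̄ = 2.75 − 0.030193·111.5 = -0.616572
ŷ(81) = a + b·81 = -0.616572 + 0.030193·81 = 1.829099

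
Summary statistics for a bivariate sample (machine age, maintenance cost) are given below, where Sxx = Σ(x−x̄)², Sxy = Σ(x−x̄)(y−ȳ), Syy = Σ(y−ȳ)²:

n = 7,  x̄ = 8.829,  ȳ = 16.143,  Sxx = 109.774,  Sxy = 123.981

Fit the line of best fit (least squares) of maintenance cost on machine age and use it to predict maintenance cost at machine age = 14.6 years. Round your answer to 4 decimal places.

22.6609

b = Sxy/Sxx = 123.981/109.774 = 1.129420
a = ȳ − b·x̄ = 16.143 − 1.129420·8.829 = 6.171347
ŷ(14.6) = a + b·14.6 = 6.171347 + 1.129420·14.6 = 22.660885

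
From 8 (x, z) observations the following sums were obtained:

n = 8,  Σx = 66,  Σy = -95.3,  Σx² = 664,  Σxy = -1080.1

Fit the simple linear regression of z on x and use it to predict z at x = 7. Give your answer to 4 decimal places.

-8.8385

Sxx = Σx² − (Σx)²/n = 664 − 544.5 = 119.5
Sxy = Σxy − (Σx)(Σy)/n = -1080.1 − (-786.225) = -293.875
b = Sxy/Sxx = -293.875/119.5 = -2.459205
a = ȳ − b·x̄ = -11.9125 − (-2.459205)·8.25 = 8.375941
ŷ(7) = a + b·7 = 8.375941 + (-2.459205)·7 = -8.838494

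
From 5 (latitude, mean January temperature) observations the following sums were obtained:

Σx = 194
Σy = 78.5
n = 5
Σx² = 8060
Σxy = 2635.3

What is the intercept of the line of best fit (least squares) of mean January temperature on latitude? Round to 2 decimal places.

Sxx = Σx² − (Σx)²/n = 8060 − 7527.2 = 532.8
Sxy = Σxy − (Σx)(Σy)/n = 2635.3 − 3045.8 = -410.5
b = Sxy/Sxx = -410.5/532.8 = -0.770458
a = ȳ − b·x̄ = 15.7 − (-0.770458)·38.8 = 45.593769

45.59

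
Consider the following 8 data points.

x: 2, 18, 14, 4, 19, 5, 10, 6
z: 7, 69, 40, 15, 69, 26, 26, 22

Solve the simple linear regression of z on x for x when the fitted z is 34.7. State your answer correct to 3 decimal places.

9.881

n = 8, Σx = 78, Σy = 274, Σxy = 3709, Σx² = 1062
Sxx = Σx² − (Σx)²/n = 1062 − 760.5 = 301.5
Sxy = Σxy − (Σx)(Σy)/n = 3709 − 2671.5 = 1037.5
b = Sxy/Sxx = 1037.5/301.5 = 3.441128
a = ȳ − b·x̄ = 34.25 − 3.441128·9.75 = 0.699005
Set a + b·x = 34.7: x = (34.7 − 0.699005) / 3.441128 = 9.880771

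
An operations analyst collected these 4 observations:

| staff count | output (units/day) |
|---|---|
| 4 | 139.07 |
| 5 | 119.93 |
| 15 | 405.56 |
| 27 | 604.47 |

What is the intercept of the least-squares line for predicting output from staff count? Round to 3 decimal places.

n = 4, Σx = 51, Σy = 1269.03, Σxy = 23560.02, Σx² = 995
Sxx = Σx² − (Σx)²/n = 995 − 650.25 = 344.75
Sxy = Σxy − (Σx)(Σy)/n = 23560.02 − 16180.1325 = 7379.8875
b = Sxy/Sxx = 7379.8875/344.75 = 21.406490
a = ȳ − b·x̄ = 317.2575 − 21.406490·12.75 = 44.324750

44.325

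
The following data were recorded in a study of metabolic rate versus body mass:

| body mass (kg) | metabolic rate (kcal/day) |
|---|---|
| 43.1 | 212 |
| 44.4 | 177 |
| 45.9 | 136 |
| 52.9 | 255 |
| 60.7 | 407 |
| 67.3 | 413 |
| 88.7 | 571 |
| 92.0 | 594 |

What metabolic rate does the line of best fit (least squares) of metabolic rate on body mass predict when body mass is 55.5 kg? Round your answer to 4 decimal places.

n = 8, Σx = 495, Σy = 2765, Σxy = 194523.4, Σx² = 33279.66
Sxx = Σx² − (Σx)²/n = 33279.66 − 30628.125 = 2651.535
Sxy = Σxy − (Σx)(Σy)/n = 194523.4 − 171084.375 = 23439.025
b = Sxy/Sxx = 23439.025/2651.535 = 8.839795
a = ȳ − b·x̄ = 345.625 − 8.839795·61.875 = -201.337296
ŷ(55.5) = a + b·55.5 = -201.337296 + 8.839795·55.5 = 289.271309

289.2713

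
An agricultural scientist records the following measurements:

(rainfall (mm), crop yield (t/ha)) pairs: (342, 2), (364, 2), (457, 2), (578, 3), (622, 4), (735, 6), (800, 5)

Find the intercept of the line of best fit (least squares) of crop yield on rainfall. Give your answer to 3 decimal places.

-1.269

n = 7, Σx = 3898, Σy = 24, Σxy = 14958, Σx² = 2359502
Sxx = Σx² − (Σx)²/n = 2359502 − 2170629.142857 = 188872.857143
Sxy = Σxy − (Σx)(Σy)/n = 14958 − 13364.571429 = 1593.428571
b = Sxy/Sxx = 1593.428571/188872.857143 = 0.008437
a = ȳ − b·x̄ = 3.428571 − 0.008437·556.857143 = -1.269362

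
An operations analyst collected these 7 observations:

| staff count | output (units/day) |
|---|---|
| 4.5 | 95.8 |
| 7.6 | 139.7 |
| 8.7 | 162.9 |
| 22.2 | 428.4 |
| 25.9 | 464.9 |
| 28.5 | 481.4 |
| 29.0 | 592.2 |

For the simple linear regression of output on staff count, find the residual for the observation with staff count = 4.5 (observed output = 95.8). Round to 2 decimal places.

n = 7, Σx = 126.4, Σy = 2365.3, Σxy = 55355.14, Σx² = 2970.6
Sxx = Σx² − (Σx)²/n = 2970.6 − 2282.422857 = 688.177143
Sxy = Σxy − (Σx)(Σy)/n = 55355.14 − 42710.56 = 12644.58
b = Sxy/Sxx = 12644.58/688.177143 = 18.374019
a = ȳ − b·x̄ = 337.9 − 18.374019·18.057143 = 6.117711
ŷ(4.5) = 6.117711 + 18.374019·4.5 = 88.800798
residual = y − ŷ = 95.8 − 88.800798 = 6.999202

7.00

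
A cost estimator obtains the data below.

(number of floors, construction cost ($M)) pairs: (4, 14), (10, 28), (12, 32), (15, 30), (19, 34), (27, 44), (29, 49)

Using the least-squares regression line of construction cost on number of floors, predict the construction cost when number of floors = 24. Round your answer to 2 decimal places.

n = 7, Σx = 116, Σy = 231, Σxy = 4425, Σx² = 2416
Sxx = Σx² − (Σx)²/n = 2416 − 1922.285714 = 493.714286
Sxy = Σxy − (Σx)(Σy)/n = 4425 − 3828 = 597
b = Sxy/Sxx = 597/493.714286 = 1.209201
a = ȳ − b·x̄ = 33 − 1.209201·16.571429 = 12.961806
ŷ(24) = a + b·24 = 12.961806 + 1.209201·24 = 41.982639

41.98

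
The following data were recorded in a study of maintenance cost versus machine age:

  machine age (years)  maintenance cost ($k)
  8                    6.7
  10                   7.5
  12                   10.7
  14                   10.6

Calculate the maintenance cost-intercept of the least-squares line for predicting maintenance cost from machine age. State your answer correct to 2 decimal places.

0.68

n = 4, Σx = 44, Σy = 35.5, Σxy = 405.4, Σx² = 504
Sxx = Σx² − (Σx)²/n = 504 − 484 = 20
Sxy = Σxy − (Σx)(Σy)/n = 405.4 − 390.5 = 14.9
b = Sxy/Sxx = 14.9/20 = 0.745
a = ȳ − b·x̄ = 8.875 − 0.745·11 = 0.68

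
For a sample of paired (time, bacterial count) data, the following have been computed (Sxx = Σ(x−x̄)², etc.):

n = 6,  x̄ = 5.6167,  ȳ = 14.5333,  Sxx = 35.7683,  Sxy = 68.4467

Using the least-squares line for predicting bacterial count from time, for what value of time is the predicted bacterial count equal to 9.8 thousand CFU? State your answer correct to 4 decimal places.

b = Sxy/Sxx = 68.4467/35.7683 = 1.913613
a = ȳ − b·x̄ = 14.5333 − 1.913613·5.6167 = 3.785107
Set a + b·x = 9.8: x = (9.8 − 3.785107) / 1.913613 = 3.143212

3.1432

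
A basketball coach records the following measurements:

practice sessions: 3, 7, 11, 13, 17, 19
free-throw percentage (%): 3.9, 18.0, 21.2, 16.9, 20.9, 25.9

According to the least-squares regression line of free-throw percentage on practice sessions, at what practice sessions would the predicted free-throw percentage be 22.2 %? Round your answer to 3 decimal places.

15.822

n = 6, Σx = 70, Σy = 106.8, Σxy = 1438, Σx² = 998
Sxx = Σx² − (Σx)²/n = 998 − 816.666667 = 181.333333
Sxy = Σxy − (Σx)(Σy)/n = 1438 − 1246 = 192
b = Sxy/Sxx = 192/181.333333 = 1.058824
a = ȳ − b·x̄ = 17.8 − 1.058824·11.666667 = 5.447059
Set a + b·x = 22.2: x = (22.2 − 5.447059) / 1.058824 = 15.822222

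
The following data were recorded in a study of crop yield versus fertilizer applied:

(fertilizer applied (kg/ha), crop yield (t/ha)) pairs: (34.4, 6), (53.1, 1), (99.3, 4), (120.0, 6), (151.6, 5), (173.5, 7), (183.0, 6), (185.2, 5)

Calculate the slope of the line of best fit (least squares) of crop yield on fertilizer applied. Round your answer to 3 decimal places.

n = 8, Σx = 1000.1, Σy = 40, Σxy = 5373.2, Σx² = 149136.31
Sxx = Σx² − (Σx)²/n = 149136.31 − 125025.00125 = 24111.30875
Sxy = Σxy − (Σx)(Σy)/n = 5373.2 − 5000.5 = 372.7
b = Sxy/Sxx = 372.7/24111.30875 = 0.015457

0.015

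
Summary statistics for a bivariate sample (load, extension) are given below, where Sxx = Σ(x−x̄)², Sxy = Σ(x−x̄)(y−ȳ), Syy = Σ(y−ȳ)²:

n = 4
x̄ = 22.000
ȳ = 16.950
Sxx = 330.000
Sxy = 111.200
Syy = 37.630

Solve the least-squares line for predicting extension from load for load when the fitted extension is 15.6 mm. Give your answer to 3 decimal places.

17.994

b = Sxy/Sxx = 111.2/330 = 0.336970
a = ȳ − b·x̄ = 16.95 − 0.336970·22 = 9.536667
Set a + b·x = 15.6: x = (15.6 − 9.536667) / 0.336970 = 17.993705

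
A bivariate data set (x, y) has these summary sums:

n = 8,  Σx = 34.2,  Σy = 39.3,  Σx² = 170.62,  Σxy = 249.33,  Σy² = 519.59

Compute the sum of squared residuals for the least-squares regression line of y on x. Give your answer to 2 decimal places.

Sxx = Σx² − (Σx)²/n = 170.62 − 146.205 = 24.415
Sxy = Σxy − (Σx)(Σy)/n = 249.33 − 168.0075 = 81.3225
Syy = Σy² − (Σy)²/n = 519.59 − 193.06125 = 326.52875
b = Sxy/Sxx = 81.3225/24.415 = 3.330842
SSE = Syy − b·Sxy = 326.52875 − 3.330842·81.3225 = 55.656376

55.66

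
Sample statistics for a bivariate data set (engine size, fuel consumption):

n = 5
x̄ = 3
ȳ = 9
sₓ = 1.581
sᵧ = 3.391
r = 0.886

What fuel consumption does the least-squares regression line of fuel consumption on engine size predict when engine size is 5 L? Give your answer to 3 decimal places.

b = r · sᵧ/sₓ = 0.886 · 3.391/1.581 = 1.900333
a = ȳ − b·x̄ = 9 − 1.900333·3 = 3.299002
ŷ(5) = a + b·5 = 3.299002 + 1.900333·5 = 12.800665

12.801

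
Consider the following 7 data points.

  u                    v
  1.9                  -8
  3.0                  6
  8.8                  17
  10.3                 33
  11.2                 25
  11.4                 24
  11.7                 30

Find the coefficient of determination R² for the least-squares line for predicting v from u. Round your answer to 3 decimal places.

0.877

n = 7, Σx = 58.3, Σy = 127, Σxy = 1396.9, Σx² = 588.43, Σy² = 3579
Sxx = Σx² − (Σx)²/n = 588.43 − 485.555714 = 102.874286
Sxy = Σxy − (Σx)(Σy)/n = 1396.9 − 1057.728571 = 339.171429
Syy = Σy² − (Σy)²/n = 3579 − 2304.142857 = 1274.857143
R² = Sxy²/(Sxx·Syy) = (339.171429)²/(102.874286·1274.857143) = 0.877143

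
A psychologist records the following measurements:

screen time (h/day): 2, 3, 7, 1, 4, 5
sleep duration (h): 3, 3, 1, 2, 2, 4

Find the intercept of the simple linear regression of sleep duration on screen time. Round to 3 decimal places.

2.971

n = 6, Σx = 22, Σy = 15, Σxy = 52, Σx² = 104
Sxx = Σx² − (Σx)²/n = 104 − 80.666667 = 23.333333
Sxy = Σxy − (Σx)(Σy)/n = 52 − 55 = -3
b = Sxy/Sxx = -3/23.333333 = -0.128571
a = ȳ − b·x̄ = 2.5 − (-0.128571)·3.666667 = 2.971429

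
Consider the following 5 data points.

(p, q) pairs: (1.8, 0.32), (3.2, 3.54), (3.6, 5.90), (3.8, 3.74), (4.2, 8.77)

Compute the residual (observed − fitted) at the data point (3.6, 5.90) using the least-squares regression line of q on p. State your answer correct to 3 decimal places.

n = 5, Σx = 16.6, Σy = 22.27, Σxy = 84.19, Σx² = 58.52
Sxx = Σx² − (Σx)²/n = 58.52 − 55.112 = 3.408
Sxy = Σxy − (Σx)(Σy)/n = 84.19 − 73.9364 = 10.2536
b = Sxy/Sxx = 10.2536/3.408 = 3.008685
a = ȳ − b·x̄ = 4.454 − 3.008685·3.32 = -5.534836
ŷ(3.6) = -5.534836 + 3.008685·3.6 = 5.296432
residual = y − ŷ = 5.90 − 5.296432 = 0.603568

0.604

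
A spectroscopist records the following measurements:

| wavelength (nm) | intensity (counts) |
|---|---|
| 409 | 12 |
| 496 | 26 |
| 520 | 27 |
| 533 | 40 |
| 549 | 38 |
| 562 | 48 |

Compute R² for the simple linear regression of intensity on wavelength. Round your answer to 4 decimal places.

n = 6, Σx = 3069, Σy = 191, Σxy = 101002, Σx² = 1585031, Σy² = 6897
Sxx = Σx² − (Σx)²/n = 1585031 − 1569793.5 = 15237.5
Sxy = Σxy − (Σx)(Σy)/n = 101002 − 97696.5 = 3305.5
Syy = Σy² − (Σy)²/n = 6897 − 6080.166667 = 816.833333
R² = Sxy²/(Sxx·Syy) = (3305.5)²/(15237.5·816.833333) = 0.877864

0.8779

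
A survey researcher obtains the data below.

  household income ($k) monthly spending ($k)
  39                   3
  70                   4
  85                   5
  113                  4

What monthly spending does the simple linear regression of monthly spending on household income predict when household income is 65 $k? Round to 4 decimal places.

n = 4, Σx = 307, Σy = 16, Σxy = 1274, Σx² = 26415
Sxx = Σx² − (Σx)²/n = 26415 − 23562.25 = 2852.75
Sxy = Σxy − (Σx)(Σy)/n = 1274 − 1228 = 46
b = Sxy/Sxx = 46/2852.75 = 0.016125
a = ȳ − b·x̄ = 4 − 0.016125·76.75 = 2.762422
ŷ(65) = a + b·65 = 2.762422 + 0.016125·65 = 3.810534

3.8105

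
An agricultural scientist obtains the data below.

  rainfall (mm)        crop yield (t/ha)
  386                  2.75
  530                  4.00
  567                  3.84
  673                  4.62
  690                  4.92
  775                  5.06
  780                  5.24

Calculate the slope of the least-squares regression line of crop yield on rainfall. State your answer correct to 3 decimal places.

n = 7, Σx = 4401, Σy = 30.43, Σxy = 19871.54, Σx² = 2889439
Sxx = Σx² − (Σx)²/n = 2889439 − 2766971.571429 = 122467.428571
Sxy = Σxy − (Σx)(Σy)/n = 19871.54 − 19131.775714 = 739.764286
b = Sxy/Sxx = 739.764286/122467.428571 = 0.006040

0.006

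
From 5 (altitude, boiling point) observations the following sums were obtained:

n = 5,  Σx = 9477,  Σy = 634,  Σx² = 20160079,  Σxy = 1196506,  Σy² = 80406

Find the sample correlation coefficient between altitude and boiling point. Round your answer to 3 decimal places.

Sxx = Σx² − (Σx)²/n = 20160079 − 17962705.8 = 2197373.2
Sxy = Σxy − (Σx)(Σy)/n = 1196506 − 1201683.6 = -5177.6
Syy = Σy² − (Σy)²/n = 80406 − 80391.2 = 14.8
r = Sxy/√(Sxx·Syy) = -5177.6/√(32521123.36) = -5177.6/5702.729466 = -0.907916

-0.908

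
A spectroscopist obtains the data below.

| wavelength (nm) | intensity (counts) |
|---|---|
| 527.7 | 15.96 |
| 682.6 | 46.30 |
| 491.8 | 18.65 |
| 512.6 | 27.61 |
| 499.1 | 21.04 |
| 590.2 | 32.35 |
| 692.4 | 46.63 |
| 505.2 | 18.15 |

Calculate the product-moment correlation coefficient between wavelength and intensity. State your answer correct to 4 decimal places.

n = 8, Σx = 4501.6, Σy = 226.69, Σxy = 134401.454, Σx² = 2581117.7, Σy² = 7501.5297
Sxx = Σx² − (Σx)²/n = 2581117.7 − 2533050.32 = 48067.38
Sxy = Σxy − (Σx)(Σy)/n = 134401.454 − 127558.463 = 6842.991
Syy = Σy² − (Σy)²/n = 7501.5297 − 6423.544512 = 1077.985187
r = Sxy/√(Sxx·Syy) = 6842.991/√(51815923.641934) = 6842.991/7198.327837 = 0.950636

0.9506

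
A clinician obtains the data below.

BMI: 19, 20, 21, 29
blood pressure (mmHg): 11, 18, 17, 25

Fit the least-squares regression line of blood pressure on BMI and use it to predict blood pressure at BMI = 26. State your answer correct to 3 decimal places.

n = 4, Σx = 89, Σy = 71, Σxy = 1651, Σx² = 2043
Sxx = Σx² − (Σx)²/n = 2043 − 1980.25 = 62.75
Sxy = Σxy − (Σx)(Σy)/n = 1651 − 1579.75 = 71.25
b = Sxy/Sxx = 71.25/62.75 = 1.135458
a = ȳ − b·x̄ = 17.75 − 1.135458·22.25 = -7.513944
ŷ(26) = a + b·26 = -7.513944 + 1.135458·26 = 22.007968

22.008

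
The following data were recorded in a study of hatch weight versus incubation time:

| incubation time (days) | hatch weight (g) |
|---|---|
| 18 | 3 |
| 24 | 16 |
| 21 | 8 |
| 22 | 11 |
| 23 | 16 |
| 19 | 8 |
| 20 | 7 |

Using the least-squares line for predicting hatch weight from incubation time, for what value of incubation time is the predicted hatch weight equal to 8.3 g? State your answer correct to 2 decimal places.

20.26

n = 7, Σx = 147, Σy = 69, Σxy = 1508, Σx² = 3115
Sxx = Σx² − (Σx)²/n = 3115 − 3087 = 28
Sxy = Σxy − (Σx)(Σy)/n = 1508 − 1449 = 59
b = Sxy/Sxx = 59/28 = 2.107143
a = ȳ − b·x̄ = 9.857143 − 2.107143·21 = -34.392857
Set a + b·x = 8.3: x = (8.3 − (-34.392857)) / 2.107143 = 20.261017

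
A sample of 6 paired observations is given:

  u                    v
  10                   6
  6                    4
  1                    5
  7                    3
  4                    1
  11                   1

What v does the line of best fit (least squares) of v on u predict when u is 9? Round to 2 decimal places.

n = 6, Σx = 39, Σy = 20, Σxy = 125, Σx² = 323
Sxx = Σx² − (Σx)²/n = 323 − 253.5 = 69.5
Sxy = Σxy − (Σx)(Σy)/n = 125 − 130 = -5
b = Sxy/Sxx = -5/69.5 = -0.071942
a = ȳ − b·x̄ = 3.333333 − (-0.071942)·6.5 = 3.800959
ŷ(9) = a + b·9 = 3.800959 + (-0.071942)·9 = 3.153477

3.15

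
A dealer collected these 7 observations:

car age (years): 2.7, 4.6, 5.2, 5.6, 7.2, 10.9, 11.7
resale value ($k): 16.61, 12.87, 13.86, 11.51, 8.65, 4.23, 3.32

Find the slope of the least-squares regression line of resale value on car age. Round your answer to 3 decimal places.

n = 7, Σx = 47.9, Σy = 71.05, Σxy = 387.808, Σx² = 394.39
Sxx = Σx² − (Σx)²/n = 394.39 − 327.772857 = 66.617143
Sxy = Σxy − (Σx)(Σy)/n = 387.808 − 486.185 = -98.377
b = Sxy/Sxx = -98.377/66.617143 = -1.476752

-1.477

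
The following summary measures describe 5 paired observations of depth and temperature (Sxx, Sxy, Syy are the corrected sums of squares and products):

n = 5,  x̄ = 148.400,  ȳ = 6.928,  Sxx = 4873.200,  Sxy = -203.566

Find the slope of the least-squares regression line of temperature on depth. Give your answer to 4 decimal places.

-0.0418

b = Sxy/Sxx = -203.566/4873.2 = -0.041773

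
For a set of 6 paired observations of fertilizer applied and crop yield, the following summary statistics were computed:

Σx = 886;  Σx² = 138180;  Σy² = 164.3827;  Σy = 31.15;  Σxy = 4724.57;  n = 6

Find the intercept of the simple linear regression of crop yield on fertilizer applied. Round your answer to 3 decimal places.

2.684

Sxx = Σx² − (Σx)²/n = 138180 − 130832.666667 = 7347.333333
Sxy = Σxy − (Σx)(Σy)/n = 4724.57 − 4599.816667 = 124.753333
b = Sxy/Sxx = 124.753333/7347.333333 = 0.016979
a = ȳ − b·x̄ = 5.191667 − 0.016979·147.666667 = 2.684375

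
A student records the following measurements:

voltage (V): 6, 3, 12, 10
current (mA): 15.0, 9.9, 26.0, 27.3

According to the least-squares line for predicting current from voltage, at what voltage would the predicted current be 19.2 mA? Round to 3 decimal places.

n = 4, Σx = 31, Σy = 78.2, Σxy = 704.7, Σx² = 289
Sxx = Σx² − (Σx)²/n = 289 − 240.25 = 48.75
Sxy = Σxy − (Σx)(Σy)/n = 704.7 − 606.05 = 98.65
b = Sxy/Sxx = 98.65/48.75 = 2.023590
a = ȳ − b·x̄ = 19.55 − 2.023590·7.75 = 3.867179
Set a + b·x = 19.2: x = (19.2 − 3.867179) / 2.023590 = 7.577040

7.577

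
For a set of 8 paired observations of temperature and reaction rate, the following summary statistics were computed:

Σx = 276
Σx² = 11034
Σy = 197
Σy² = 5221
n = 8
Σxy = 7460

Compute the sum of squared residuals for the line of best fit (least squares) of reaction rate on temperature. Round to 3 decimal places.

Sxx = Σx² − (Σx)²/n = 11034 − 9522 = 1512
Sxy = Σxy − (Σx)(Σy)/n = 7460 − 6796.5 = 663.5
Syy = Σy² − (Σy)²/n = 5221 − 4851.125 = 369.875
b = Sxy/Sxx = 663.5/1512 = 0.438823
SSE = Syy − b·Sxy = 369.875 − 0.438823·663.5 = 78.716104

78.716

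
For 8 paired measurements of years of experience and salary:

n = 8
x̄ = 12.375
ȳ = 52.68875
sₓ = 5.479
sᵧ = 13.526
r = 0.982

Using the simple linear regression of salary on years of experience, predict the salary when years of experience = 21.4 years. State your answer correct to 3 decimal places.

74.568

b = r · sᵧ/sₓ = 0.982 · 13.526/5.479 = 2.424262
a = ȳ − b·x̄ = 52.68875 − 2.424262·12.375 = 22.688507
ŷ(21.4) = a + b·21.4 = 22.688507 + 2.424262·21.4 = 74.567715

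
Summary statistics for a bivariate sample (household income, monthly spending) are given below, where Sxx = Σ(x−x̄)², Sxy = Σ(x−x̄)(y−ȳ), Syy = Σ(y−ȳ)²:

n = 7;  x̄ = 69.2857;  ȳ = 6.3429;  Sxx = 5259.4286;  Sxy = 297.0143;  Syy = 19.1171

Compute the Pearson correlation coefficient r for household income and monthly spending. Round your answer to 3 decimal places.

0.937

r = Sxy/√(Sxx·Syy) = 297.0143/√(100545.022489) = 297.0143/317.088351 = 0.936693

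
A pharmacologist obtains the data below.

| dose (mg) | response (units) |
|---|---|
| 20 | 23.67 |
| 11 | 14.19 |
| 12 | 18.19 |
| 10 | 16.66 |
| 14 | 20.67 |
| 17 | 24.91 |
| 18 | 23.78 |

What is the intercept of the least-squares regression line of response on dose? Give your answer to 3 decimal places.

n = 7, Σx = 102, Σy = 142.07, Σxy = 2155.26, Σx² = 1574
Sxx = Σx² − (Σx)²/n = 1574 − 1486.285714 = 87.714286
Sxy = Σxy − (Σx)(Σy)/n = 2155.26 − 2070.162857 = 85.097143
b = Sxy/Sxx = 85.097143/87.714286 = 0.970163
a = ȳ − b·x̄ = 20.295714 − 0.970163·14.571429 = 6.159055

6.159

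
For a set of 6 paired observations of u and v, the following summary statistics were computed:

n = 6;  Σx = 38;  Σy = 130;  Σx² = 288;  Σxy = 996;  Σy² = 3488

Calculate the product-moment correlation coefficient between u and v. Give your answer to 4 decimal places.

Sxx = Σx² − (Σx)²/n = 288 − 240.666667 = 47.333333
Sxy = Σxy − (Σx)(Σy)/n = 996 − 823.333333 = 172.666667
Syy = Σy² − (Σy)²/n = 3488 − 2816.666667 = 671.333333
r = Sxy/√(Sxx·Syy) = 172.666667/√(31776.444444) = 172.666667/178.259486 = 0.968625

0.9686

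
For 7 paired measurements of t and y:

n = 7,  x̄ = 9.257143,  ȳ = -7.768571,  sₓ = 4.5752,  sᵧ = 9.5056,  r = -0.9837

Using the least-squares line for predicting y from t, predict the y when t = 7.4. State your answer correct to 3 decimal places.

b = r · sᵧ/sₓ = -0.9837 · 9.5056/4.5752 = -2.043770
a = ȳ − b·x̄ = -7.768571 − (-2.043770)·9.257143 = 11.150905
ŷ(7.4) = a + b·7.4 = 11.150905 + (-2.043770)·7.4 = -3.972997

-3.973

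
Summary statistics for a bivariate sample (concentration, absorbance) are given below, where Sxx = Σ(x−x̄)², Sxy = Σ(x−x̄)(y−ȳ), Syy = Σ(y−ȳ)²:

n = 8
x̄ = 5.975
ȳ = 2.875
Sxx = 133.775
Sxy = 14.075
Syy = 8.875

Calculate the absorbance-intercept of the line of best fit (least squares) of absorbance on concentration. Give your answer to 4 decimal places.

2.2463

b = Sxy/Sxx = 14.075/133.775 = 0.105214
a = ȳ − b·x̄ = 2.875 − 0.105214·5.975 = 2.246346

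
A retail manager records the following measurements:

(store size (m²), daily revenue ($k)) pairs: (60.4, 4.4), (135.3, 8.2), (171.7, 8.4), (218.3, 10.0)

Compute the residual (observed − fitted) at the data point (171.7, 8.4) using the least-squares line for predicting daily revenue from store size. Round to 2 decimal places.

-0.22

n = 4, Σx = 585.7, Σy = 31, Σxy = 5000.5, Σx² = 99090.03
Sxx = Σx² − (Σx)²/n = 99090.03 − 85761.1225 = 13328.9075
Sxy = Σxy − (Σx)(Σy)/n = 5000.5 − 4539.175 = 461.325
b = Sxy/Sxx = 461.325/13328.9075 = 0.034611
a = ȳ − b·x̄ = 7.75 − 0.034611·146.425 = 2.682104
ŷ(171.7) = 2.682104 + 0.034611·171.7 = 8.624790
residual = y − ŷ = 8.4 − 8.624790 = -0.224790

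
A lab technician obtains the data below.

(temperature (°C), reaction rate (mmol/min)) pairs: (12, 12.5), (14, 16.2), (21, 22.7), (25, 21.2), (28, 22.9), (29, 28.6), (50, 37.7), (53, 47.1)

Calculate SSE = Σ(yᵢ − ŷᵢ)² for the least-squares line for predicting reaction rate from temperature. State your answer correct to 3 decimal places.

n = 8, Σx = 232, Σy = 208.9, Σxy = 7235.4, Σx² = 8340, Σy² = 6365.49
Sxx = Σx² − (Σx)²/n = 8340 − 6728 = 1612
Sxy = Σxy − (Σx)(Σy)/n = 7235.4 − 6058.1 = 1177.3
Syy = Σy² − (Σy)²/n = 6365.49 − 5454.90125 = 910.58875
b = Sxy/Sxx = 1177.3/1612 = 0.730335
SSE = Syy − b·Sxy = 910.58875 − 0.730335·1177.3 = 50.765369

50.765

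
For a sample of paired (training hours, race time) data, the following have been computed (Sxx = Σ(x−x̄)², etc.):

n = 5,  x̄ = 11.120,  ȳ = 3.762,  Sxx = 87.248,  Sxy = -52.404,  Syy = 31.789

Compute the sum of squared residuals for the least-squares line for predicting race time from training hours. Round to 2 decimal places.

0.31

b = Sxy/Sxx = -52.404/87.248 = -0.600633
SSE = Syy − b·Sxy = 31.789 − (-0.600633)·(-52.404) = 0.313445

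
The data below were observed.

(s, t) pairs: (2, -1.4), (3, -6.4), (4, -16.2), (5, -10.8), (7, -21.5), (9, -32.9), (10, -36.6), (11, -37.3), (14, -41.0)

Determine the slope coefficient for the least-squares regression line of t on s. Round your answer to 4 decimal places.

n = 9, Σx = 65, Σy = -204.1, Σxy = -1937.7, Σx² = 601
Sxx = Σx² − (Σx)²/n = 601 − 469.444444 = 131.555556
Sxy = Σxy − (Σx)(Σy)/n = -1937.7 − (-1474.055556) = -463.644444
b = Sxy/Sxx = -463.644444/131.555556 = -3.524324

-3.5243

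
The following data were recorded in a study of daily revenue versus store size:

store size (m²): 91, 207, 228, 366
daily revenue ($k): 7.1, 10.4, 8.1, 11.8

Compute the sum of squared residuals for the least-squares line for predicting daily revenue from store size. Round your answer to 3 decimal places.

3.515

n = 4, Σx = 892, Σy = 37.4, Σxy = 8964.5, Σx² = 237070, Σy² = 363.42
Sxx = Σx² − (Σx)²/n = 237070 − 198916 = 38154
Sxy = Σxy − (Σx)(Σy)/n = 8964.5 − 8340.2 = 624.3
Syy = Σy² − (Σy)²/n = 363.42 − 349.69 = 13.73
b = Sxy/Sxx = 624.3/38154 = 0.016363
SSE = Syy − b·Sxy = 13.73 − 0.016363·624.3 = 3.514807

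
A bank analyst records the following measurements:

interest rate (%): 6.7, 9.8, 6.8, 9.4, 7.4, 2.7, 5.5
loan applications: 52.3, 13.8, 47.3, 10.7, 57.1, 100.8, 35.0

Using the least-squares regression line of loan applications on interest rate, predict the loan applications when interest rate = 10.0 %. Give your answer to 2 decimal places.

10.10

n = 7, Σx = 48.3, Σy = 317, Σxy = 1795.07, Σx² = 367.83
Sxx = Σx² − (Σx)²/n = 367.83 − 333.27 = 34.56
Sxy = Σxy − (Σx)(Σy)/n = 1795.07 − 2187.3 = -392.23
b = Sxy/Sxx = -392.23/34.56 = -11.349248
a = ȳ − b·x̄ = 45.285714 − (-11.349248)·6.9 = 123.595523
ŷ(10.0) = a + b·10.0 = 123.595523 + (-11.349248)·10 = 10.103046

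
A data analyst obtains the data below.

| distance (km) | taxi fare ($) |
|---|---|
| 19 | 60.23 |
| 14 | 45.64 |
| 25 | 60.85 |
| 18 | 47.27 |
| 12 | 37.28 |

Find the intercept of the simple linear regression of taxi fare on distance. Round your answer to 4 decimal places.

n = 5, Σx = 88, Σy = 251.27, Σxy = 4602.8, Σx² = 1650
Sxx = Σx² − (Σx)²/n = 1650 − 1548.8 = 101.2
Sxy = Σxy − (Σx)(Σy)/n = 4602.8 − 4422.352 = 180.448
b = Sxy/Sxx = 180.448/101.2 = 1.783083
a = ȳ − b·x̄ = 50.254 − 1.783083·17.6 = 18.871739

18.8717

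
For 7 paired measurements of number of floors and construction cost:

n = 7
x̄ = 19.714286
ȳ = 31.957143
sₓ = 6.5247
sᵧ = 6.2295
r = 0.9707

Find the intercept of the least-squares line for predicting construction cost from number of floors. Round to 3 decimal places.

b = r · sᵧ/sₓ = 0.9707 · 6.2295/6.5247 = 0.926782
a = ȳ − b·x̄ = 31.957143 − 0.926782·19.714286 = 13.686294

13.686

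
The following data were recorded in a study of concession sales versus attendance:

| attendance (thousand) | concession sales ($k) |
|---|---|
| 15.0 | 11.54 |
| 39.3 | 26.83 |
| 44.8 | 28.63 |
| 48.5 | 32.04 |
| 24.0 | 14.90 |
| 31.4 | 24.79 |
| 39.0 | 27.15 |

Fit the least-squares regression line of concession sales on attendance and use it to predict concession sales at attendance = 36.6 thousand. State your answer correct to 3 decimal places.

24.955

n = 7, Σx = 242, Σy = 165.88, Σxy = 6258.939, Σx² = 9211.74
Sxx = Σx² − (Σx)²/n = 9211.74 − 8366.285714 = 845.454286
Sxy = Σxy − (Σx)(Σy)/n = 6258.939 − 5734.708571 = 524.230429
b = Sxy/Sxx = 524.230429/845.454286 = 0.620058
a = ȳ − b·x̄ = 23.697143 − 0.620058·34.571429 = 2.260863
ŷ(36.6) = a + b·36.6 = 2.260863 + 0.620058·36.6 = 24.954974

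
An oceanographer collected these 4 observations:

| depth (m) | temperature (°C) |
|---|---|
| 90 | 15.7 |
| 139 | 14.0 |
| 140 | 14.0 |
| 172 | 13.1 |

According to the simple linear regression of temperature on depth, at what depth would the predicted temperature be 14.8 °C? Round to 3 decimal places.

n = 4, Σx = 541, Σy = 56.8, Σxy = 7572.2, Σx² = 76605
Sxx = Σx² − (Σx)²/n = 76605 − 73170.25 = 3434.75
Sxy = Σxy − (Σx)(Σy)/n = 7572.2 − 7682.2 = -110
b = Sxy/Sxx = -110/3434.75 = -0.032026
a = ȳ − b·x̄ = 14.2 − (-0.032026)·135.25 = 18.531465
Set a + b·x = 14.8: x = (14.8 − 18.531465) / (-0.032026) = 116.515

116.515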